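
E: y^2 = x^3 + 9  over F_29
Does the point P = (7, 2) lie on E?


Check whether y^2 = x^3 + 0 x + 9 (mod 29) for (x, y) = (7, 2).
LHS: y^2 = 2^2 mod 29 = 4
RHS: x^3 + 0 x + 9 = 7^3 + 0*7 + 9 mod 29 = 4
LHS = RHS

Yes, on the curve


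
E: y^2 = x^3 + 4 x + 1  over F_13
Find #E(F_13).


For each x in F_13, count y with y^2 = x^3 + 4 x + 1 mod 13:
  x = 0: RHS = 1, y in [1, 12]  -> 2 point(s)
  x = 2: RHS = 4, y in [2, 11]  -> 2 point(s)
  x = 3: RHS = 1, y in [1, 12]  -> 2 point(s)
  x = 4: RHS = 3, y in [4, 9]  -> 2 point(s)
  x = 5: RHS = 3, y in [4, 9]  -> 2 point(s)
  x = 8: RHS = 12, y in [5, 8]  -> 2 point(s)
  x = 9: RHS = 12, y in [5, 8]  -> 2 point(s)
  x = 10: RHS = 1, y in [1, 12]  -> 2 point(s)
  x = 12: RHS = 9, y in [3, 10]  -> 2 point(s)
Affine points: 18. Add the point at infinity: total = 19.

#E(F_13) = 19


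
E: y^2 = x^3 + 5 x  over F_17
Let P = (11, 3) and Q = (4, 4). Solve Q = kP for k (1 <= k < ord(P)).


Enumerate multiples of P until we hit Q = (4, 4):
  1P = (11, 3)
  2P = (13, 16)
  3P = (14, 3)
  4P = (9, 14)
  5P = (6, 12)
  6P = (8, 12)
  7P = (7, 2)
  8P = (15, 13)
  9P = (10, 8)
  10P = (4, 13)
  11P = (3, 5)
  12P = (2, 16)
  13P = (0, 0)
  14P = (2, 1)
  15P = (3, 12)
  16P = (4, 4)
Match found at i = 16.

k = 16


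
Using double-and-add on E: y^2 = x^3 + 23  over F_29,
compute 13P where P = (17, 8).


k = 13 = 1101_2 (binary, LSB first: 1011)
Double-and-add from P = (17, 8):
  bit 0 = 1: acc = O + (17, 8) = (17, 8)
  bit 1 = 0: acc unchanged = (17, 8)
  bit 2 = 1: acc = (17, 8) + (11, 22) = (0, 20)
  bit 3 = 1: acc = (0, 20) + (8, 10) = (28, 15)

13P = (28, 15)


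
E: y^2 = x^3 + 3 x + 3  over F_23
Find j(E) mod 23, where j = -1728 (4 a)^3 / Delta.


Delta = -16(4 a^3 + 27 b^2) mod 23 = 19
-1728 * (4 a)^3 = -1728 * (4*3)^3 mod 23 = 14
j = 14 * 19^(-1) mod 23 = 8

j = 8 (mod 23)


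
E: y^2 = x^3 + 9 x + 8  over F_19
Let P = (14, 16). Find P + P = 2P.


Doubling: s = (3 x1^2 + a) / (2 y1)
s = (3*14^2 + 9) / (2*16) mod 19 = 5
x3 = s^2 - 2 x1 mod 19 = 5^2 - 2*14 = 16
y3 = s (x1 - x3) - y1 mod 19 = 5 * (14 - 16) - 16 = 12

2P = (16, 12)


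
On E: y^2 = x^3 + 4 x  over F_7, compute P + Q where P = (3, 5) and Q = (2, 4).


P != Q, so use the chord formula.
s = (y2 - y1) / (x2 - x1) = (6) / (6) mod 7 = 1
x3 = s^2 - x1 - x2 mod 7 = 1^2 - 3 - 2 = 3
y3 = s (x1 - x3) - y1 mod 7 = 1 * (3 - 3) - 5 = 2

P + Q = (3, 2)


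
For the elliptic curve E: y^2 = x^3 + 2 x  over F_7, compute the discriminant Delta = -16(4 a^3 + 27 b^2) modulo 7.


4 a^3 + 27 b^2 = 4*2^3 + 27*0^2 = 32 + 0 = 32
Delta = -16 * (32) = -512
Delta mod 7 = 6

Delta = 6 (mod 7)


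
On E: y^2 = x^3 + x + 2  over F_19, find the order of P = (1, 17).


Compute successive multiples of P until we hit O:
  1P = (1, 17)
  2P = (18, 0)
  3P = (1, 2)
  4P = O

ord(P) = 4


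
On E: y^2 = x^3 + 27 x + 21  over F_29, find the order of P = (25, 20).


Compute successive multiples of P until we hit O:
  1P = (25, 20)
  2P = (2, 5)
  3P = (1, 7)
  4P = (26, 0)
  5P = (1, 22)
  6P = (2, 24)
  7P = (25, 9)
  8P = O

ord(P) = 8


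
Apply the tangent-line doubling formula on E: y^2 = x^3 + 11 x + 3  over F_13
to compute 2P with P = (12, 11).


Doubling: s = (3 x1^2 + a) / (2 y1)
s = (3*12^2 + 11) / (2*11) mod 13 = 3
x3 = s^2 - 2 x1 mod 13 = 3^2 - 2*12 = 11
y3 = s (x1 - x3) - y1 mod 13 = 3 * (12 - 11) - 11 = 5

2P = (11, 5)


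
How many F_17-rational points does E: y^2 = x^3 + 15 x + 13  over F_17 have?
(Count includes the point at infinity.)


For each x in F_17, count y with y^2 = x^3 + 15 x + 13 mod 17:
  x = 0: RHS = 13, y in [8, 9]  -> 2 point(s)
  x = 2: RHS = 0, y in [0]  -> 1 point(s)
  x = 3: RHS = 0, y in [0]  -> 1 point(s)
  x = 4: RHS = 1, y in [1, 16]  -> 2 point(s)
  x = 5: RHS = 9, y in [3, 14]  -> 2 point(s)
  x = 6: RHS = 13, y in [8, 9]  -> 2 point(s)
  x = 7: RHS = 2, y in [6, 11]  -> 2 point(s)
  x = 8: RHS = 16, y in [4, 13]  -> 2 point(s)
  x = 11: RHS = 13, y in [8, 9]  -> 2 point(s)
  x = 12: RHS = 0, y in [0]  -> 1 point(s)
  x = 13: RHS = 8, y in [5, 12]  -> 2 point(s)
  x = 14: RHS = 9, y in [3, 14]  -> 2 point(s)
  x = 15: RHS = 9, y in [3, 14]  -> 2 point(s)
Affine points: 23. Add the point at infinity: total = 24.

#E(F_17) = 24


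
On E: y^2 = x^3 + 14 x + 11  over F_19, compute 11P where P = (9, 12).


k = 11 = 1011_2 (binary, LSB first: 1101)
Double-and-add from P = (9, 12):
  bit 0 = 1: acc = O + (9, 12) = (9, 12)
  bit 1 = 1: acc = (9, 12) + (5, 15) = (2, 16)
  bit 2 = 0: acc unchanged = (2, 16)
  bit 3 = 1: acc = (2, 16) + (12, 8) = (14, 5)

11P = (14, 5)


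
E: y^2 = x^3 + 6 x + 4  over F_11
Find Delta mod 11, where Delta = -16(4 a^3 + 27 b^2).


4 a^3 + 27 b^2 = 4*6^3 + 27*4^2 = 864 + 432 = 1296
Delta = -16 * (1296) = -20736
Delta mod 11 = 10

Delta = 10 (mod 11)


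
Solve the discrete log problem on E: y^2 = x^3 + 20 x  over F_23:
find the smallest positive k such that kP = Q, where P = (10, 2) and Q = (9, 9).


Enumerate multiples of P until we hit Q = (9, 9):
  1P = (10, 2)
  2P = (9, 9)
Match found at i = 2.

k = 2


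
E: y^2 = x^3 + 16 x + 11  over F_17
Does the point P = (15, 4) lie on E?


Check whether y^2 = x^3 + 16 x + 11 (mod 17) for (x, y) = (15, 4).
LHS: y^2 = 4^2 mod 17 = 16
RHS: x^3 + 16 x + 11 = 15^3 + 16*15 + 11 mod 17 = 5
LHS != RHS

No, not on the curve


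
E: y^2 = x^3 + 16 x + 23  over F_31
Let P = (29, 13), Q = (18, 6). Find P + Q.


P != Q, so use the chord formula.
s = (y2 - y1) / (x2 - x1) = (24) / (20) mod 31 = 26
x3 = s^2 - x1 - x2 mod 31 = 26^2 - 29 - 18 = 9
y3 = s (x1 - x3) - y1 mod 31 = 26 * (29 - 9) - 13 = 11

P + Q = (9, 11)


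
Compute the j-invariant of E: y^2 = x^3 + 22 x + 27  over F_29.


Delta = -16(4 a^3 + 27 b^2) mod 29 = 11
-1728 * (4 a)^3 = -1728 * (4*22)^3 mod 29 = 12
j = 12 * 11^(-1) mod 29 = 9

j = 9 (mod 29)


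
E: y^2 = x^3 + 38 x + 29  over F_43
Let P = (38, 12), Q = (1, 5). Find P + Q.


P != Q, so use the chord formula.
s = (y2 - y1) / (x2 - x1) = (36) / (6) mod 43 = 6
x3 = s^2 - x1 - x2 mod 43 = 6^2 - 38 - 1 = 40
y3 = s (x1 - x3) - y1 mod 43 = 6 * (38 - 40) - 12 = 19

P + Q = (40, 19)


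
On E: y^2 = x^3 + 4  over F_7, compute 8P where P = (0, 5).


k = 8 = 1000_2 (binary, LSB first: 0001)
Double-and-add from P = (0, 5):
  bit 0 = 0: acc unchanged = O
  bit 1 = 0: acc unchanged = O
  bit 2 = 0: acc unchanged = O
  bit 3 = 1: acc = O + (0, 2) = (0, 2)

8P = (0, 2)


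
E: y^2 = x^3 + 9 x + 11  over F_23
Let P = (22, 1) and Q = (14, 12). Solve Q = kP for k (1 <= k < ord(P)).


Enumerate multiples of P until we hit Q = (14, 12):
  1P = (22, 1)
  2P = (15, 18)
  3P = (21, 13)
  4P = (9, 4)
  5P = (19, 16)
  6P = (7, 16)
  7P = (18, 18)
  8P = (14, 11)
  9P = (13, 5)
  10P = (20, 16)
  11P = (20, 7)
  12P = (13, 18)
  13P = (14, 12)
Match found at i = 13.

k = 13


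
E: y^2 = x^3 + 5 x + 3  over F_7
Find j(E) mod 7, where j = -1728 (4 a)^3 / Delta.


Delta = -16(4 a^3 + 27 b^2) mod 7 = 5
-1728 * (4 a)^3 = -1728 * (4*5)^3 mod 7 = 6
j = 6 * 5^(-1) mod 7 = 4

j = 4 (mod 7)


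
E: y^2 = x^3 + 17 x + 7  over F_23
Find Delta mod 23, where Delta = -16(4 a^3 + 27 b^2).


4 a^3 + 27 b^2 = 4*17^3 + 27*7^2 = 19652 + 1323 = 20975
Delta = -16 * (20975) = -335600
Delta mod 23 = 16

Delta = 16 (mod 23)


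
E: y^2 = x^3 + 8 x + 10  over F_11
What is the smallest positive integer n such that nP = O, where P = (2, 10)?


Compute successive multiples of P until we hit O:
  1P = (2, 10)
  2P = (8, 6)
  3P = (10, 10)
  4P = (10, 1)
  5P = (8, 5)
  6P = (2, 1)
  7P = O

ord(P) = 7


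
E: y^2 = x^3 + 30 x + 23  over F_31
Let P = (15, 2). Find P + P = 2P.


Doubling: s = (3 x1^2 + a) / (2 y1)
s = (3*15^2 + 30) / (2*2) mod 31 = 29
x3 = s^2 - 2 x1 mod 31 = 29^2 - 2*15 = 5
y3 = s (x1 - x3) - y1 mod 31 = 29 * (15 - 5) - 2 = 9

2P = (5, 9)


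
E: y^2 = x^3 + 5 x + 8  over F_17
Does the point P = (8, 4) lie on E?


Check whether y^2 = x^3 + 5 x + 8 (mod 17) for (x, y) = (8, 4).
LHS: y^2 = 4^2 mod 17 = 16
RHS: x^3 + 5 x + 8 = 8^3 + 5*8 + 8 mod 17 = 16
LHS = RHS

Yes, on the curve


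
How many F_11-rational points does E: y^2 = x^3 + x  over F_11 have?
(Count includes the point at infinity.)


For each x in F_11, count y with y^2 = x^3 + 1 x + 0 mod 11:
  x = 0: RHS = 0, y in [0]  -> 1 point(s)
  x = 5: RHS = 9, y in [3, 8]  -> 2 point(s)
  x = 7: RHS = 9, y in [3, 8]  -> 2 point(s)
  x = 8: RHS = 3, y in [5, 6]  -> 2 point(s)
  x = 9: RHS = 1, y in [1, 10]  -> 2 point(s)
  x = 10: RHS = 9, y in [3, 8]  -> 2 point(s)
Affine points: 11. Add the point at infinity: total = 12.

#E(F_11) = 12


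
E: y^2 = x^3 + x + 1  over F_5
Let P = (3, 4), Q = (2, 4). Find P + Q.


P != Q, so use the chord formula.
s = (y2 - y1) / (x2 - x1) = (0) / (4) mod 5 = 0
x3 = s^2 - x1 - x2 mod 5 = 0^2 - 3 - 2 = 0
y3 = s (x1 - x3) - y1 mod 5 = 0 * (3 - 0) - 4 = 1

P + Q = (0, 1)


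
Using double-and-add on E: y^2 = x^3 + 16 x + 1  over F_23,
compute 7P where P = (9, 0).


k = 7 = 111_2 (binary, LSB first: 111)
Double-and-add from P = (9, 0):
  bit 0 = 1: acc = O + (9, 0) = (9, 0)
  bit 1 = 1: acc = (9, 0) + O = (9, 0)
  bit 2 = 1: acc = (9, 0) + O = (9, 0)

7P = (9, 0)


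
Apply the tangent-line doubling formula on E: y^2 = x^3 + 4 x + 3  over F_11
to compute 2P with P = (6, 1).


Doubling: s = (3 x1^2 + a) / (2 y1)
s = (3*6^2 + 4) / (2*1) mod 11 = 1
x3 = s^2 - 2 x1 mod 11 = 1^2 - 2*6 = 0
y3 = s (x1 - x3) - y1 mod 11 = 1 * (6 - 0) - 1 = 5

2P = (0, 5)


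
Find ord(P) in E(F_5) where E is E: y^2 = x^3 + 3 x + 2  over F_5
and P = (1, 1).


Compute successive multiples of P until we hit O:
  1P = (1, 1)
  2P = (2, 1)
  3P = (2, 4)
  4P = (1, 4)
  5P = O

ord(P) = 5


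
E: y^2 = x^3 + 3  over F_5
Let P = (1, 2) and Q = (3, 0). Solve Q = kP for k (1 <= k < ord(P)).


Enumerate multiples of P until we hit Q = (3, 0):
  1P = (1, 2)
  2P = (2, 1)
  3P = (3, 0)
Match found at i = 3.

k = 3


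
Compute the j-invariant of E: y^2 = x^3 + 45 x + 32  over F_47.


Delta = -16(4 a^3 + 27 b^2) mod 47 = 38
-1728 * (4 a)^3 = -1728 * (4*45)^3 mod 47 = 8
j = 8 * 38^(-1) mod 47 = 20

j = 20 (mod 47)


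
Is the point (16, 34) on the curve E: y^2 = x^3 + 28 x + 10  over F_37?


Check whether y^2 = x^3 + 28 x + 10 (mod 37) for (x, y) = (16, 34).
LHS: y^2 = 34^2 mod 37 = 9
RHS: x^3 + 28 x + 10 = 16^3 + 28*16 + 10 mod 37 = 3
LHS != RHS

No, not on the curve


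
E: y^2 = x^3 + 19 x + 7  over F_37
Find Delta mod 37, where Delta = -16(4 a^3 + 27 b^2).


4 a^3 + 27 b^2 = 4*19^3 + 27*7^2 = 27436 + 1323 = 28759
Delta = -16 * (28759) = -460144
Delta mod 37 = 25

Delta = 25 (mod 37)


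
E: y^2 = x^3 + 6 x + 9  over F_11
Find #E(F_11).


For each x in F_11, count y with y^2 = x^3 + 6 x + 9 mod 11:
  x = 0: RHS = 9, y in [3, 8]  -> 2 point(s)
  x = 1: RHS = 5, y in [4, 7]  -> 2 point(s)
  x = 4: RHS = 9, y in [3, 8]  -> 2 point(s)
  x = 7: RHS = 9, y in [3, 8]  -> 2 point(s)
  x = 9: RHS = 0, y in [0]  -> 1 point(s)
Affine points: 9. Add the point at infinity: total = 10.

#E(F_11) = 10


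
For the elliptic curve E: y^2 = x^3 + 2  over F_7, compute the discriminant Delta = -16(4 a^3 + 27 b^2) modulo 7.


4 a^3 + 27 b^2 = 4*0^3 + 27*2^2 = 0 + 108 = 108
Delta = -16 * (108) = -1728
Delta mod 7 = 1

Delta = 1 (mod 7)


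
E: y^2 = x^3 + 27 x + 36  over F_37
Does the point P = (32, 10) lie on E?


Check whether y^2 = x^3 + 27 x + 36 (mod 37) for (x, y) = (32, 10).
LHS: y^2 = 10^2 mod 37 = 26
RHS: x^3 + 27 x + 36 = 32^3 + 27*32 + 36 mod 37 = 35
LHS != RHS

No, not on the curve


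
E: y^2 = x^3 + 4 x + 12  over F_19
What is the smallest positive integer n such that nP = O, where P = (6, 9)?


Compute successive multiples of P until we hit O:
  1P = (6, 9)
  2P = (11, 0)
  3P = (6, 10)
  4P = O

ord(P) = 4


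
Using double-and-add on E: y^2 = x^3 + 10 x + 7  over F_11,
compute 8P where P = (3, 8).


k = 8 = 1000_2 (binary, LSB first: 0001)
Double-and-add from P = (3, 8):
  bit 0 = 0: acc unchanged = O
  bit 1 = 0: acc unchanged = O
  bit 2 = 0: acc unchanged = O
  bit 3 = 1: acc = O + (3, 3) = (3, 3)

8P = (3, 3)


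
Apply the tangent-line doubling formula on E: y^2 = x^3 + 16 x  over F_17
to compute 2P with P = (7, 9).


Doubling: s = (3 x1^2 + a) / (2 y1)
s = (3*7^2 + 16) / (2*9) mod 17 = 10
x3 = s^2 - 2 x1 mod 17 = 10^2 - 2*7 = 1
y3 = s (x1 - x3) - y1 mod 17 = 10 * (7 - 1) - 9 = 0

2P = (1, 0)


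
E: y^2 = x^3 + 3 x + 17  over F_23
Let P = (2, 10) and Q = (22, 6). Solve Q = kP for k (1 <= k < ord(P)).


Enumerate multiples of P until we hit Q = (22, 6):
  1P = (2, 10)
  2P = (21, 16)
  3P = (8, 22)
  4P = (17, 6)
  5P = (10, 9)
  6P = (20, 21)
  7P = (4, 22)
  8P = (7, 6)
  9P = (22, 6)
Match found at i = 9.

k = 9


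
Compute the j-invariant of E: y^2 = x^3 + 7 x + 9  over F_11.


Delta = -16(4 a^3 + 27 b^2) mod 11 = 3
-1728 * (4 a)^3 = -1728 * (4*7)^3 mod 11 = 4
j = 4 * 3^(-1) mod 11 = 5

j = 5 (mod 11)


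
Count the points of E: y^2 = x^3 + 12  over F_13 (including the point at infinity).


For each x in F_13, count y with y^2 = x^3 + 0 x + 12 mod 13:
  x = 0: RHS = 12, y in [5, 8]  -> 2 point(s)
  x = 1: RHS = 0, y in [0]  -> 1 point(s)
  x = 3: RHS = 0, y in [0]  -> 1 point(s)
  x = 7: RHS = 4, y in [2, 11]  -> 2 point(s)
  x = 8: RHS = 4, y in [2, 11]  -> 2 point(s)
  x = 9: RHS = 0, y in [0]  -> 1 point(s)
  x = 11: RHS = 4, y in [2, 11]  -> 2 point(s)
Affine points: 11. Add the point at infinity: total = 12.

#E(F_13) = 12


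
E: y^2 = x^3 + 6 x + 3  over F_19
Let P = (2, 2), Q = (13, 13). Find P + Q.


P != Q, so use the chord formula.
s = (y2 - y1) / (x2 - x1) = (11) / (11) mod 19 = 1
x3 = s^2 - x1 - x2 mod 19 = 1^2 - 2 - 13 = 5
y3 = s (x1 - x3) - y1 mod 19 = 1 * (2 - 5) - 2 = 14

P + Q = (5, 14)


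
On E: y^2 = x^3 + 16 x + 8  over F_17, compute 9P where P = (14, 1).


k = 9 = 1001_2 (binary, LSB first: 1001)
Double-and-add from P = (14, 1):
  bit 0 = 1: acc = O + (14, 1) = (14, 1)
  bit 1 = 0: acc unchanged = (14, 1)
  bit 2 = 0: acc unchanged = (14, 1)
  bit 3 = 1: acc = (14, 1) + (3, 7) = (1, 12)

9P = (1, 12)


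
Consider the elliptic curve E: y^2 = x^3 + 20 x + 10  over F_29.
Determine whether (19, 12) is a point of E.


Check whether y^2 = x^3 + 20 x + 10 (mod 29) for (x, y) = (19, 12).
LHS: y^2 = 12^2 mod 29 = 28
RHS: x^3 + 20 x + 10 = 19^3 + 20*19 + 10 mod 29 = 28
LHS = RHS

Yes, on the curve


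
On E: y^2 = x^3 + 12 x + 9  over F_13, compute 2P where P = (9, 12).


Doubling: s = (3 x1^2 + a) / (2 y1)
s = (3*9^2 + 12) / (2*12) mod 13 = 9
x3 = s^2 - 2 x1 mod 13 = 9^2 - 2*9 = 11
y3 = s (x1 - x3) - y1 mod 13 = 9 * (9 - 11) - 12 = 9

2P = (11, 9)


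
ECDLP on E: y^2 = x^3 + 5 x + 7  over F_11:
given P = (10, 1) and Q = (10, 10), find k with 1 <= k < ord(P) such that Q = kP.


Enumerate multiples of P until we hit Q = (10, 10):
  1P = (10, 1)
  2P = (7, 0)
  3P = (10, 10)
Match found at i = 3.

k = 3


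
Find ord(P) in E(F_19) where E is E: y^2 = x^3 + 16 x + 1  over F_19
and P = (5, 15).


Compute successive multiples of P until we hit O:
  1P = (5, 15)
  2P = (14, 9)
  3P = (11, 8)
  4P = (7, 0)
  5P = (11, 11)
  6P = (14, 10)
  7P = (5, 4)
  8P = O

ord(P) = 8


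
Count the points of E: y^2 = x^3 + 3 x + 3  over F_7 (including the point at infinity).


For each x in F_7, count y with y^2 = x^3 + 3 x + 3 mod 7:
  x = 1: RHS = 0, y in [0]  -> 1 point(s)
  x = 3: RHS = 4, y in [2, 5]  -> 2 point(s)
  x = 4: RHS = 2, y in [3, 4]  -> 2 point(s)
Affine points: 5. Add the point at infinity: total = 6.

#E(F_7) = 6


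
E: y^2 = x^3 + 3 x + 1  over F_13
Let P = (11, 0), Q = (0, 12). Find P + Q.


P != Q, so use the chord formula.
s = (y2 - y1) / (x2 - x1) = (12) / (2) mod 13 = 6
x3 = s^2 - x1 - x2 mod 13 = 6^2 - 11 - 0 = 12
y3 = s (x1 - x3) - y1 mod 13 = 6 * (11 - 12) - 0 = 7

P + Q = (12, 7)


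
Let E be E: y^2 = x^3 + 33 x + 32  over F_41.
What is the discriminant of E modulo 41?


4 a^3 + 27 b^2 = 4*33^3 + 27*32^2 = 143748 + 27648 = 171396
Delta = -16 * (171396) = -2742336
Delta mod 41 = 31

Delta = 31 (mod 41)


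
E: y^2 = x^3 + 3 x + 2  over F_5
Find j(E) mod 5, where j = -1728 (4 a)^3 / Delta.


Delta = -16(4 a^3 + 27 b^2) mod 5 = 4
-1728 * (4 a)^3 = -1728 * (4*3)^3 mod 5 = 1
j = 1 * 4^(-1) mod 5 = 4

j = 4 (mod 5)


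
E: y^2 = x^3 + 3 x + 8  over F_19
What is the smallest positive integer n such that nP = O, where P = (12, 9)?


Compute successive multiples of P until we hit O:
  1P = (12, 9)
  2P = (18, 17)
  3P = (14, 1)
  4P = (9, 17)
  5P = (3, 5)
  6P = (11, 2)
  7P = (7, 7)
  8P = (7, 12)
  ... (continuing to 15P)
  15P = O

ord(P) = 15


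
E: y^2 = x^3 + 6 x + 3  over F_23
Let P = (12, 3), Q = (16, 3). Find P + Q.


P != Q, so use the chord formula.
s = (y2 - y1) / (x2 - x1) = (0) / (4) mod 23 = 0
x3 = s^2 - x1 - x2 mod 23 = 0^2 - 12 - 16 = 18
y3 = s (x1 - x3) - y1 mod 23 = 0 * (12 - 18) - 3 = 20

P + Q = (18, 20)


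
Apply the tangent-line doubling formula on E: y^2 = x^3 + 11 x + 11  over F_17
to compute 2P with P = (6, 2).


Doubling: s = (3 x1^2 + a) / (2 y1)
s = (3*6^2 + 11) / (2*2) mod 17 = 0
x3 = s^2 - 2 x1 mod 17 = 0^2 - 2*6 = 5
y3 = s (x1 - x3) - y1 mod 17 = 0 * (6 - 5) - 2 = 15

2P = (5, 15)


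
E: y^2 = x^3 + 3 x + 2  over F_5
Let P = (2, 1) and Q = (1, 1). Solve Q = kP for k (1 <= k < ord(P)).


Enumerate multiples of P until we hit Q = (1, 1):
  1P = (2, 1)
  2P = (1, 4)
  3P = (1, 1)
Match found at i = 3.

k = 3


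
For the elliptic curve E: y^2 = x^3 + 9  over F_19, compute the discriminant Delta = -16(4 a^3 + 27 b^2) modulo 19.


4 a^3 + 27 b^2 = 4*0^3 + 27*9^2 = 0 + 2187 = 2187
Delta = -16 * (2187) = -34992
Delta mod 19 = 6

Delta = 6 (mod 19)


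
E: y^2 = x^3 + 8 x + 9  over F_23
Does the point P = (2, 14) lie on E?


Check whether y^2 = x^3 + 8 x + 9 (mod 23) for (x, y) = (2, 14).
LHS: y^2 = 14^2 mod 23 = 12
RHS: x^3 + 8 x + 9 = 2^3 + 8*2 + 9 mod 23 = 10
LHS != RHS

No, not on the curve


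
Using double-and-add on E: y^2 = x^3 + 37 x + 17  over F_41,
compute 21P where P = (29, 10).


k = 21 = 10101_2 (binary, LSB first: 10101)
Double-and-add from P = (29, 10):
  bit 0 = 1: acc = O + (29, 10) = (29, 10)
  bit 1 = 0: acc unchanged = (29, 10)
  bit 2 = 1: acc = (29, 10) + (21, 16) = (30, 1)
  bit 3 = 0: acc unchanged = (30, 1)
  bit 4 = 1: acc = (30, 1) + (22, 32) = (29, 31)

21P = (29, 31)


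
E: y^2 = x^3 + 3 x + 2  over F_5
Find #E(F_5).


For each x in F_5, count y with y^2 = x^3 + 3 x + 2 mod 5:
  x = 1: RHS = 1, y in [1, 4]  -> 2 point(s)
  x = 2: RHS = 1, y in [1, 4]  -> 2 point(s)
Affine points: 4. Add the point at infinity: total = 5.

#E(F_5) = 5


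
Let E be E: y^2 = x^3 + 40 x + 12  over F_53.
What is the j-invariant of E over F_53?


Delta = -16(4 a^3 + 27 b^2) mod 53 = 13
-1728 * (4 a)^3 = -1728 * (4*40)^3 mod 53 = 21
j = 21 * 13^(-1) mod 53 = 22

j = 22 (mod 53)


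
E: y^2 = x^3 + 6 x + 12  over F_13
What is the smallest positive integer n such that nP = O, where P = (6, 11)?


Compute successive multiples of P until we hit O:
  1P = (6, 11)
  2P = (4, 10)
  3P = (0, 5)
  4P = (8, 0)
  5P = (0, 8)
  6P = (4, 3)
  7P = (6, 2)
  8P = O

ord(P) = 8


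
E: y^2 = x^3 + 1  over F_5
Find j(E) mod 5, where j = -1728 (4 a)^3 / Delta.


Delta = -16(4 a^3 + 27 b^2) mod 5 = 3
-1728 * (4 a)^3 = -1728 * (4*0)^3 mod 5 = 0
j = 0 * 3^(-1) mod 5 = 0

j = 0 (mod 5)


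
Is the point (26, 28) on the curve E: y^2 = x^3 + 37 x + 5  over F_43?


Check whether y^2 = x^3 + 37 x + 5 (mod 43) for (x, y) = (26, 28).
LHS: y^2 = 28^2 mod 43 = 10
RHS: x^3 + 37 x + 5 = 26^3 + 37*26 + 5 mod 43 = 10
LHS = RHS

Yes, on the curve


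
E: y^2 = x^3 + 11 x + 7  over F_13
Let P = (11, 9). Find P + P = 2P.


Doubling: s = (3 x1^2 + a) / (2 y1)
s = (3*11^2 + 11) / (2*9) mod 13 = 2
x3 = s^2 - 2 x1 mod 13 = 2^2 - 2*11 = 8
y3 = s (x1 - x3) - y1 mod 13 = 2 * (11 - 8) - 9 = 10

2P = (8, 10)


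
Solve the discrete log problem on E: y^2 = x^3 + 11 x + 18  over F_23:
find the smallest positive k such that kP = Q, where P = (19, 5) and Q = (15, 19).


Enumerate multiples of P until we hit Q = (15, 19):
  1P = (19, 5)
  2P = (9, 8)
  3P = (22, 12)
  4P = (13, 9)
  5P = (17, 9)
  6P = (14, 8)
  7P = (6, 1)
  8P = (0, 15)
  9P = (16, 14)
  10P = (20, 21)
  11P = (10, 1)
  12P = (3, 20)
  13P = (7, 1)
  14P = (15, 4)
  15P = (2, 5)
  16P = (2, 18)
  17P = (15, 19)
Match found at i = 17.

k = 17


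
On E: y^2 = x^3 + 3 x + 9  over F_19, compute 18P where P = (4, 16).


k = 18 = 10010_2 (binary, LSB first: 01001)
Double-and-add from P = (4, 16):
  bit 0 = 0: acc unchanged = O
  bit 1 = 1: acc = O + (12, 14) = (12, 14)
  bit 2 = 0: acc unchanged = (12, 14)
  bit 3 = 0: acc unchanged = (12, 14)
  bit 4 = 1: acc = (12, 14) + (18, 9) = (5, 15)

18P = (5, 15)


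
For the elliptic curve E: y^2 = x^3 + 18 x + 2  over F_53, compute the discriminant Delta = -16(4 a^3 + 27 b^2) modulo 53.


4 a^3 + 27 b^2 = 4*18^3 + 27*2^2 = 23328 + 108 = 23436
Delta = -16 * (23436) = -374976
Delta mod 53 = 52

Delta = 52 (mod 53)


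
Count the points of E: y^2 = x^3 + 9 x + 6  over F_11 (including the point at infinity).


For each x in F_11, count y with y^2 = x^3 + 9 x + 6 mod 11:
  x = 1: RHS = 5, y in [4, 7]  -> 2 point(s)
  x = 3: RHS = 5, y in [4, 7]  -> 2 point(s)
  x = 5: RHS = 0, y in [0]  -> 1 point(s)
  x = 6: RHS = 1, y in [1, 10]  -> 2 point(s)
  x = 7: RHS = 5, y in [4, 7]  -> 2 point(s)
Affine points: 9. Add the point at infinity: total = 10.

#E(F_11) = 10


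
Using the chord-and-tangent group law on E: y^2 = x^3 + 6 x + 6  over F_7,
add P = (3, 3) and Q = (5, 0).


P != Q, so use the chord formula.
s = (y2 - y1) / (x2 - x1) = (4) / (2) mod 7 = 2
x3 = s^2 - x1 - x2 mod 7 = 2^2 - 3 - 5 = 3
y3 = s (x1 - x3) - y1 mod 7 = 2 * (3 - 3) - 3 = 4

P + Q = (3, 4)


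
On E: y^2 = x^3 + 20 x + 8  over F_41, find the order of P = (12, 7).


Compute successive multiples of P until we hit O:
  1P = (12, 7)
  2P = (26, 33)
  3P = (19, 21)
  4P = (14, 30)
  5P = (14, 11)
  6P = (19, 20)
  7P = (26, 8)
  8P = (12, 34)
  ... (continuing to 9P)
  9P = O

ord(P) = 9


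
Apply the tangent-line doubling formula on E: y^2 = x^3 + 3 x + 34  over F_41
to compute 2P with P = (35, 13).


Doubling: s = (3 x1^2 + a) / (2 y1)
s = (3*35^2 + 3) / (2*13) mod 41 = 9
x3 = s^2 - 2 x1 mod 41 = 9^2 - 2*35 = 11
y3 = s (x1 - x3) - y1 mod 41 = 9 * (35 - 11) - 13 = 39

2P = (11, 39)


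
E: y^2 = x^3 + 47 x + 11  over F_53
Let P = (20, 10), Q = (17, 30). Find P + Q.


P != Q, so use the chord formula.
s = (y2 - y1) / (x2 - x1) = (20) / (50) mod 53 = 11
x3 = s^2 - x1 - x2 mod 53 = 11^2 - 20 - 17 = 31
y3 = s (x1 - x3) - y1 mod 53 = 11 * (20 - 31) - 10 = 28

P + Q = (31, 28)


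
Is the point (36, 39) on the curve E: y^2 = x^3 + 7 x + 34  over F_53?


Check whether y^2 = x^3 + 7 x + 34 (mod 53) for (x, y) = (36, 39).
LHS: y^2 = 39^2 mod 53 = 37
RHS: x^3 + 7 x + 34 = 36^3 + 7*36 + 34 mod 53 = 37
LHS = RHS

Yes, on the curve


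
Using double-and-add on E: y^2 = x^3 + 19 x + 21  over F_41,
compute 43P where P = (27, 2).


k = 43 = 101011_2 (binary, LSB first: 110101)
Double-and-add from P = (27, 2):
  bit 0 = 1: acc = O + (27, 2) = (27, 2)
  bit 1 = 1: acc = (27, 2) + (32, 8) = (31, 26)
  bit 2 = 0: acc unchanged = (31, 26)
  bit 3 = 1: acc = (31, 26) + (34, 23) = (18, 2)
  bit 4 = 0: acc unchanged = (18, 2)
  bit 5 = 1: acc = (18, 2) + (26, 16) = (18, 39)

43P = (18, 39)


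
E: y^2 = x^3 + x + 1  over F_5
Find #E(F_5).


For each x in F_5, count y with y^2 = x^3 + 1 x + 1 mod 5:
  x = 0: RHS = 1, y in [1, 4]  -> 2 point(s)
  x = 2: RHS = 1, y in [1, 4]  -> 2 point(s)
  x = 3: RHS = 1, y in [1, 4]  -> 2 point(s)
  x = 4: RHS = 4, y in [2, 3]  -> 2 point(s)
Affine points: 8. Add the point at infinity: total = 9.

#E(F_5) = 9


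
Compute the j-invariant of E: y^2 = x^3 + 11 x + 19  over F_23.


Delta = -16(4 a^3 + 27 b^2) mod 23 = 19
-1728 * (4 a)^3 = -1728 * (4*11)^3 mod 23 = 1
j = 1 * 19^(-1) mod 23 = 17

j = 17 (mod 23)


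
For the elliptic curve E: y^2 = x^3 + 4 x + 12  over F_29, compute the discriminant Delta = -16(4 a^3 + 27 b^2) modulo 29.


4 a^3 + 27 b^2 = 4*4^3 + 27*12^2 = 256 + 3888 = 4144
Delta = -16 * (4144) = -66304
Delta mod 29 = 19

Delta = 19 (mod 29)


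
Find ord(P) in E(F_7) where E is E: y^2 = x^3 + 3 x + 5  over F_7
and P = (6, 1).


Compute successive multiples of P until we hit O:
  1P = (6, 1)
  2P = (4, 5)
  3P = (1, 3)
  4P = (1, 4)
  5P = (4, 2)
  6P = (6, 6)
  7P = O

ord(P) = 7


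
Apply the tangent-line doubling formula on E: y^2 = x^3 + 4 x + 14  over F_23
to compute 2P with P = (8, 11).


Doubling: s = (3 x1^2 + a) / (2 y1)
s = (3*8^2 + 4) / (2*11) mod 23 = 11
x3 = s^2 - 2 x1 mod 23 = 11^2 - 2*8 = 13
y3 = s (x1 - x3) - y1 mod 23 = 11 * (8 - 13) - 11 = 3

2P = (13, 3)


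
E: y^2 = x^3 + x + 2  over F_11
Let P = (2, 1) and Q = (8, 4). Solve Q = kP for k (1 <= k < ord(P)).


Enumerate multiples of P until we hit Q = (8, 4):
  1P = (2, 1)
  2P = (8, 4)
Match found at i = 2.

k = 2


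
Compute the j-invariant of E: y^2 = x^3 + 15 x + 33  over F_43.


Delta = -16(4 a^3 + 27 b^2) mod 43 = 4
-1728 * (4 a)^3 = -1728 * (4*15)^3 mod 43 = 41
j = 41 * 4^(-1) mod 43 = 21

j = 21 (mod 43)


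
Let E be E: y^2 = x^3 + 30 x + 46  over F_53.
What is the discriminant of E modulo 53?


4 a^3 + 27 b^2 = 4*30^3 + 27*46^2 = 108000 + 57132 = 165132
Delta = -16 * (165132) = -2642112
Delta mod 53 = 44

Delta = 44 (mod 53)


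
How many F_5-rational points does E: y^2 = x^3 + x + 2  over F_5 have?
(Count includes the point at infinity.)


For each x in F_5, count y with y^2 = x^3 + 1 x + 2 mod 5:
  x = 1: RHS = 4, y in [2, 3]  -> 2 point(s)
  x = 4: RHS = 0, y in [0]  -> 1 point(s)
Affine points: 3. Add the point at infinity: total = 4.

#E(F_5) = 4


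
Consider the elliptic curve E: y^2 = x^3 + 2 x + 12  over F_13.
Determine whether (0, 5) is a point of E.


Check whether y^2 = x^3 + 2 x + 12 (mod 13) for (x, y) = (0, 5).
LHS: y^2 = 5^2 mod 13 = 12
RHS: x^3 + 2 x + 12 = 0^3 + 2*0 + 12 mod 13 = 12
LHS = RHS

Yes, on the curve


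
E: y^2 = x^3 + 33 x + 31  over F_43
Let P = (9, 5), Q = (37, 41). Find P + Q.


P != Q, so use the chord formula.
s = (y2 - y1) / (x2 - x1) = (36) / (28) mod 43 = 32
x3 = s^2 - x1 - x2 mod 43 = 32^2 - 9 - 37 = 32
y3 = s (x1 - x3) - y1 mod 43 = 32 * (9 - 32) - 5 = 33

P + Q = (32, 33)


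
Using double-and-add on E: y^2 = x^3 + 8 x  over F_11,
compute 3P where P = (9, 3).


k = 3 = 11_2 (binary, LSB first: 11)
Double-and-add from P = (9, 3):
  bit 0 = 1: acc = O + (9, 3) = (9, 3)
  bit 1 = 1: acc = (9, 3) + (9, 8) = O

3P = O


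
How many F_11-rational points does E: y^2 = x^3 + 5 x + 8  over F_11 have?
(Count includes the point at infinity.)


For each x in F_11, count y with y^2 = x^3 + 5 x + 8 mod 11:
  x = 1: RHS = 3, y in [5, 6]  -> 2 point(s)
  x = 2: RHS = 4, y in [2, 9]  -> 2 point(s)
  x = 4: RHS = 4, y in [2, 9]  -> 2 point(s)
  x = 5: RHS = 4, y in [2, 9]  -> 2 point(s)
  x = 6: RHS = 1, y in [1, 10]  -> 2 point(s)
  x = 7: RHS = 1, y in [1, 10]  -> 2 point(s)
  x = 9: RHS = 1, y in [1, 10]  -> 2 point(s)
Affine points: 14. Add the point at infinity: total = 15.

#E(F_11) = 15


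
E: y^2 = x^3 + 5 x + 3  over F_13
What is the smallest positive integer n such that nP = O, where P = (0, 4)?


Compute successive multiples of P until we hit O:
  1P = (0, 4)
  2P = (1, 10)
  3P = (9, 7)
  4P = (7, 11)
  5P = (7, 2)
  6P = (9, 6)
  7P = (1, 3)
  8P = (0, 9)
  ... (continuing to 9P)
  9P = O

ord(P) = 9


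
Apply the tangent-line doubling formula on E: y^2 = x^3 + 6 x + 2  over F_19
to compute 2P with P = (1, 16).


Doubling: s = (3 x1^2 + a) / (2 y1)
s = (3*1^2 + 6) / (2*16) mod 19 = 8
x3 = s^2 - 2 x1 mod 19 = 8^2 - 2*1 = 5
y3 = s (x1 - x3) - y1 mod 19 = 8 * (1 - 5) - 16 = 9

2P = (5, 9)


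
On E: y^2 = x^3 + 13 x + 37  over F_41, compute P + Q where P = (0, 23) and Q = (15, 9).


P != Q, so use the chord formula.
s = (y2 - y1) / (x2 - x1) = (27) / (15) mod 41 = 10
x3 = s^2 - x1 - x2 mod 41 = 10^2 - 0 - 15 = 3
y3 = s (x1 - x3) - y1 mod 41 = 10 * (0 - 3) - 23 = 29

P + Q = (3, 29)


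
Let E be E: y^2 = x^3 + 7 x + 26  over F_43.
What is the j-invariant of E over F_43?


Delta = -16(4 a^3 + 27 b^2) mod 43 = 2
-1728 * (4 a)^3 = -1728 * (4*7)^3 mod 43 = 39
j = 39 * 2^(-1) mod 43 = 41

j = 41 (mod 43)


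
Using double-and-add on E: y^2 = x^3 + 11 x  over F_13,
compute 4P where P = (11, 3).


k = 4 = 100_2 (binary, LSB first: 001)
Double-and-add from P = (11, 3):
  bit 0 = 0: acc unchanged = O
  bit 1 = 0: acc unchanged = O
  bit 2 = 1: acc = O + (1, 8) = (1, 8)

4P = (1, 8)


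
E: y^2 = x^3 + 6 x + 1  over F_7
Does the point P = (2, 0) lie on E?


Check whether y^2 = x^3 + 6 x + 1 (mod 7) for (x, y) = (2, 0).
LHS: y^2 = 0^2 mod 7 = 0
RHS: x^3 + 6 x + 1 = 2^3 + 6*2 + 1 mod 7 = 0
LHS = RHS

Yes, on the curve


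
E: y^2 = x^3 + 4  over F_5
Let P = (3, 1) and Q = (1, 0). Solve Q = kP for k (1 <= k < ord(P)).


Enumerate multiples of P until we hit Q = (1, 0):
  1P = (3, 1)
  2P = (0, 2)
  3P = (1, 0)
Match found at i = 3.

k = 3


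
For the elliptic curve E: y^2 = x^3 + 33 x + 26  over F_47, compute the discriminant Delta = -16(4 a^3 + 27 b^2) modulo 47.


4 a^3 + 27 b^2 = 4*33^3 + 27*26^2 = 143748 + 18252 = 162000
Delta = -16 * (162000) = -2592000
Delta mod 47 = 3

Delta = 3 (mod 47)


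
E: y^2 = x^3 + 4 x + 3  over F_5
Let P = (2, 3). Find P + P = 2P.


Doubling: s = (3 x1^2 + a) / (2 y1)
s = (3*2^2 + 4) / (2*3) mod 5 = 1
x3 = s^2 - 2 x1 mod 5 = 1^2 - 2*2 = 2
y3 = s (x1 - x3) - y1 mod 5 = 1 * (2 - 2) - 3 = 2

2P = (2, 2)


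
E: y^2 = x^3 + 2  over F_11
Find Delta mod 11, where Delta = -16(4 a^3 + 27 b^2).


4 a^3 + 27 b^2 = 4*0^3 + 27*2^2 = 0 + 108 = 108
Delta = -16 * (108) = -1728
Delta mod 11 = 10

Delta = 10 (mod 11)


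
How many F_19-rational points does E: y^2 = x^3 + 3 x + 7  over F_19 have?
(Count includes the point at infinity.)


For each x in F_19, count y with y^2 = x^3 + 3 x + 7 mod 19:
  x = 0: RHS = 7, y in [8, 11]  -> 2 point(s)
  x = 1: RHS = 11, y in [7, 12]  -> 2 point(s)
  x = 3: RHS = 5, y in [9, 10]  -> 2 point(s)
  x = 4: RHS = 7, y in [8, 11]  -> 2 point(s)
  x = 8: RHS = 11, y in [7, 12]  -> 2 point(s)
  x = 10: RHS = 11, y in [7, 12]  -> 2 point(s)
  x = 12: RHS = 4, y in [2, 17]  -> 2 point(s)
  x = 13: RHS = 1, y in [1, 18]  -> 2 point(s)
  x = 14: RHS = 0, y in [0]  -> 1 point(s)
  x = 15: RHS = 7, y in [8, 11]  -> 2 point(s)
  x = 16: RHS = 9, y in [3, 16]  -> 2 point(s)
Affine points: 21. Add the point at infinity: total = 22.

#E(F_19) = 22


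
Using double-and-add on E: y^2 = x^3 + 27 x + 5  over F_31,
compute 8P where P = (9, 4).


k = 8 = 1000_2 (binary, LSB first: 0001)
Double-and-add from P = (9, 4):
  bit 0 = 0: acc unchanged = O
  bit 1 = 0: acc unchanged = O
  bit 2 = 0: acc unchanged = O
  bit 3 = 1: acc = O + (24, 0) = (24, 0)

8P = (24, 0)


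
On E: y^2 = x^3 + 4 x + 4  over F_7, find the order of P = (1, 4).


Compute successive multiples of P until we hit O:
  1P = (1, 4)
  2P = (5, 3)
  3P = (5, 4)
  4P = (1, 3)
  5P = O

ord(P) = 5


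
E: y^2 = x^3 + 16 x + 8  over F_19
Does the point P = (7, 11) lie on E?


Check whether y^2 = x^3 + 16 x + 8 (mod 19) for (x, y) = (7, 11).
LHS: y^2 = 11^2 mod 19 = 7
RHS: x^3 + 16 x + 8 = 7^3 + 16*7 + 8 mod 19 = 7
LHS = RHS

Yes, on the curve


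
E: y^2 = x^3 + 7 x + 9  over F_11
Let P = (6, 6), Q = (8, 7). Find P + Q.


P != Q, so use the chord formula.
s = (y2 - y1) / (x2 - x1) = (1) / (2) mod 11 = 6
x3 = s^2 - x1 - x2 mod 11 = 6^2 - 6 - 8 = 0
y3 = s (x1 - x3) - y1 mod 11 = 6 * (6 - 0) - 6 = 8

P + Q = (0, 8)


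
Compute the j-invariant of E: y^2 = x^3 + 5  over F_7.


Delta = -16(4 a^3 + 27 b^2) mod 7 = 1
-1728 * (4 a)^3 = -1728 * (4*0)^3 mod 7 = 0
j = 0 * 1^(-1) mod 7 = 0

j = 0 (mod 7)


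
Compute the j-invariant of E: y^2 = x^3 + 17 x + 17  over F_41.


Delta = -16(4 a^3 + 27 b^2) mod 41 = 35
-1728 * (4 a)^3 = -1728 * (4*17)^3 mod 41 = 23
j = 23 * 35^(-1) mod 41 = 3

j = 3 (mod 41)


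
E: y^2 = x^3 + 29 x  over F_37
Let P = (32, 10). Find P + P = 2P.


Doubling: s = (3 x1^2 + a) / (2 y1)
s = (3*32^2 + 29) / (2*10) mod 37 = 20
x3 = s^2 - 2 x1 mod 37 = 20^2 - 2*32 = 3
y3 = s (x1 - x3) - y1 mod 37 = 20 * (32 - 3) - 10 = 15

2P = (3, 15)


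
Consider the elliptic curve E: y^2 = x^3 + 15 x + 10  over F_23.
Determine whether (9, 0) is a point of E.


Check whether y^2 = x^3 + 15 x + 10 (mod 23) for (x, y) = (9, 0).
LHS: y^2 = 0^2 mod 23 = 0
RHS: x^3 + 15 x + 10 = 9^3 + 15*9 + 10 mod 23 = 0
LHS = RHS

Yes, on the curve


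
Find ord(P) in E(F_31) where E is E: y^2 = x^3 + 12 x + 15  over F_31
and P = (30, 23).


Compute successive multiples of P until we hit O:
  1P = (30, 23)
  2P = (3, 4)
  3P = (7, 15)
  4P = (26, 4)
  5P = (15, 25)
  6P = (2, 27)
  7P = (18, 24)
  8P = (28, 13)
  ... (continuing to 29P)
  29P = O

ord(P) = 29


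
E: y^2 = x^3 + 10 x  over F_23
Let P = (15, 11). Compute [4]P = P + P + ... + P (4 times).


k = 4 = 100_2 (binary, LSB first: 001)
Double-and-add from P = (15, 11):
  bit 0 = 0: acc unchanged = O
  bit 1 = 0: acc unchanged = O
  bit 2 = 1: acc = O + (12, 10) = (12, 10)

4P = (12, 10)


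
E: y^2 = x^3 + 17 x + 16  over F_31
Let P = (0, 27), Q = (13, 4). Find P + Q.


P != Q, so use the chord formula.
s = (y2 - y1) / (x2 - x1) = (8) / (13) mod 31 = 3
x3 = s^2 - x1 - x2 mod 31 = 3^2 - 0 - 13 = 27
y3 = s (x1 - x3) - y1 mod 31 = 3 * (0 - 27) - 27 = 16

P + Q = (27, 16)


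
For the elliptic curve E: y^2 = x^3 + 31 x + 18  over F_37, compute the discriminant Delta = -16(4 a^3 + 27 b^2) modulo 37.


4 a^3 + 27 b^2 = 4*31^3 + 27*18^2 = 119164 + 8748 = 127912
Delta = -16 * (127912) = -2046592
Delta mod 37 = 26

Delta = 26 (mod 37)


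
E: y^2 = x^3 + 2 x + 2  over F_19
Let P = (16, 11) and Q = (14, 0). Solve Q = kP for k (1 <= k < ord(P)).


Enumerate multiples of P until we hit Q = (14, 0):
  1P = (16, 11)
  2P = (15, 5)
  3P = (5, 17)
  4P = (14, 0)
Match found at i = 4.

k = 4


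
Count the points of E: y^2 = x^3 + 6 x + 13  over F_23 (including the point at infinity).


For each x in F_23, count y with y^2 = x^3 + 6 x + 13 mod 23:
  x = 0: RHS = 13, y in [6, 17]  -> 2 point(s)
  x = 3: RHS = 12, y in [9, 14]  -> 2 point(s)
  x = 4: RHS = 9, y in [3, 20]  -> 2 point(s)
  x = 6: RHS = 12, y in [9, 14]  -> 2 point(s)
  x = 14: RHS = 12, y in [9, 14]  -> 2 point(s)
  x = 21: RHS = 16, y in [4, 19]  -> 2 point(s)
  x = 22: RHS = 6, y in [11, 12]  -> 2 point(s)
Affine points: 14. Add the point at infinity: total = 15.

#E(F_23) = 15


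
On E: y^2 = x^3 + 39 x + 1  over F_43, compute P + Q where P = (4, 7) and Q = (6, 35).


P != Q, so use the chord formula.
s = (y2 - y1) / (x2 - x1) = (28) / (2) mod 43 = 14
x3 = s^2 - x1 - x2 mod 43 = 14^2 - 4 - 6 = 14
y3 = s (x1 - x3) - y1 mod 43 = 14 * (4 - 14) - 7 = 25

P + Q = (14, 25)


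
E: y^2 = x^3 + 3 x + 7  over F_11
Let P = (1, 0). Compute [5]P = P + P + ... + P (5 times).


k = 5 = 101_2 (binary, LSB first: 101)
Double-and-add from P = (1, 0):
  bit 0 = 1: acc = O + (1, 0) = (1, 0)
  bit 1 = 0: acc unchanged = (1, 0)
  bit 2 = 1: acc = (1, 0) + O = (1, 0)

5P = (1, 0)


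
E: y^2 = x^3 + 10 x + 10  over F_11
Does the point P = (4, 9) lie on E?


Check whether y^2 = x^3 + 10 x + 10 (mod 11) for (x, y) = (4, 9).
LHS: y^2 = 9^2 mod 11 = 4
RHS: x^3 + 10 x + 10 = 4^3 + 10*4 + 10 mod 11 = 4
LHS = RHS

Yes, on the curve


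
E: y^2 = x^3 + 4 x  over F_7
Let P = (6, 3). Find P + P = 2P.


Doubling: s = (3 x1^2 + a) / (2 y1)
s = (3*6^2 + 4) / (2*3) mod 7 = 0
x3 = s^2 - 2 x1 mod 7 = 0^2 - 2*6 = 2
y3 = s (x1 - x3) - y1 mod 7 = 0 * (6 - 2) - 3 = 4

2P = (2, 4)


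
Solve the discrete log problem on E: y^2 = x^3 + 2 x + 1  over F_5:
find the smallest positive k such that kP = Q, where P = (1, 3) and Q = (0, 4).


Enumerate multiples of P until we hit Q = (0, 4):
  1P = (1, 3)
  2P = (3, 2)
  3P = (0, 4)
Match found at i = 3.

k = 3


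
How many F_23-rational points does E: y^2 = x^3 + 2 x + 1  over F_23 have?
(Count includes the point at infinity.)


For each x in F_23, count y with y^2 = x^3 + 2 x + 1 mod 23:
  x = 0: RHS = 1, y in [1, 22]  -> 2 point(s)
  x = 1: RHS = 4, y in [2, 21]  -> 2 point(s)
  x = 2: RHS = 13, y in [6, 17]  -> 2 point(s)
  x = 4: RHS = 4, y in [2, 21]  -> 2 point(s)
  x = 7: RHS = 13, y in [6, 17]  -> 2 point(s)
  x = 8: RHS = 0, y in [0]  -> 1 point(s)
  x = 9: RHS = 12, y in [9, 14]  -> 2 point(s)
  x = 10: RHS = 9, y in [3, 20]  -> 2 point(s)
  x = 13: RHS = 16, y in [4, 19]  -> 2 point(s)
  x = 14: RHS = 13, y in [6, 17]  -> 2 point(s)
  x = 15: RHS = 2, y in [5, 18]  -> 2 point(s)
  x = 16: RHS = 12, y in [9, 14]  -> 2 point(s)
  x = 17: RHS = 3, y in [7, 16]  -> 2 point(s)
  x = 18: RHS = 4, y in [2, 21]  -> 2 point(s)
  x = 21: RHS = 12, y in [9, 14]  -> 2 point(s)
Affine points: 29. Add the point at infinity: total = 30.

#E(F_23) = 30


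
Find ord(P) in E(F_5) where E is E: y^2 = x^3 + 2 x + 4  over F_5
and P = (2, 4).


Compute successive multiples of P until we hit O:
  1P = (2, 4)
  2P = (0, 2)
  3P = (4, 4)
  4P = (4, 1)
  5P = (0, 3)
  6P = (2, 1)
  7P = O

ord(P) = 7


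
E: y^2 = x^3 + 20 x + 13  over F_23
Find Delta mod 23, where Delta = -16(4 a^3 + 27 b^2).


4 a^3 + 27 b^2 = 4*20^3 + 27*13^2 = 32000 + 4563 = 36563
Delta = -16 * (36563) = -585008
Delta mod 23 = 20

Delta = 20 (mod 23)


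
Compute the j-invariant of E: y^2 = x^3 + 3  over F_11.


Delta = -16(4 a^3 + 27 b^2) mod 11 = 6
-1728 * (4 a)^3 = -1728 * (4*0)^3 mod 11 = 0
j = 0 * 6^(-1) mod 11 = 0

j = 0 (mod 11)


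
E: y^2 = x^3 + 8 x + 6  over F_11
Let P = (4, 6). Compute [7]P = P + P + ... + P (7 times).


k = 7 = 111_2 (binary, LSB first: 111)
Double-and-add from P = (4, 6):
  bit 0 = 1: acc = O + (4, 6) = (4, 6)
  bit 1 = 1: acc = (4, 6) + (4, 5) = O
  bit 2 = 1: acc = O + (4, 6) = (4, 6)

7P = (4, 6)


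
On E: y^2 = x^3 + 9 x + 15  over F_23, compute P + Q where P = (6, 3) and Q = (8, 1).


P != Q, so use the chord formula.
s = (y2 - y1) / (x2 - x1) = (21) / (2) mod 23 = 22
x3 = s^2 - x1 - x2 mod 23 = 22^2 - 6 - 8 = 10
y3 = s (x1 - x3) - y1 mod 23 = 22 * (6 - 10) - 3 = 1

P + Q = (10, 1)


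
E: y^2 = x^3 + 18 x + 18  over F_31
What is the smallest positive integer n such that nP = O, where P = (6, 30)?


Compute successive multiples of P until we hit O:
  1P = (6, 30)
  2P = (20, 15)
  3P = (12, 3)
  4P = (10, 19)
  5P = (9, 17)
  6P = (21, 4)
  7P = (11, 20)
  8P = (18, 25)
  ... (continuing to 18P)
  18P = O

ord(P) = 18


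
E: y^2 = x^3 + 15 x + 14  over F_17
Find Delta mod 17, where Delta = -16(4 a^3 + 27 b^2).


4 a^3 + 27 b^2 = 4*15^3 + 27*14^2 = 13500 + 5292 = 18792
Delta = -16 * (18792) = -300672
Delta mod 17 = 7

Delta = 7 (mod 17)


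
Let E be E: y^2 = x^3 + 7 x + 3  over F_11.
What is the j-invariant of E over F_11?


Delta = -16(4 a^3 + 27 b^2) mod 11 = 10
-1728 * (4 a)^3 = -1728 * (4*7)^3 mod 11 = 4
j = 4 * 10^(-1) mod 11 = 7

j = 7 (mod 11)


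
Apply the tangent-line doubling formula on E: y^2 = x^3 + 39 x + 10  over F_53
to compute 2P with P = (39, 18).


Doubling: s = (3 x1^2 + a) / (2 y1)
s = (3*39^2 + 39) / (2*18) mod 53 = 13
x3 = s^2 - 2 x1 mod 53 = 13^2 - 2*39 = 38
y3 = s (x1 - x3) - y1 mod 53 = 13 * (39 - 38) - 18 = 48

2P = (38, 48)


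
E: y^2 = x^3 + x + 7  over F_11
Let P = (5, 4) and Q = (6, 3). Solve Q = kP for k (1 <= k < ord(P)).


Enumerate multiples of P until we hit Q = (6, 3):
  1P = (5, 4)
  2P = (6, 3)
Match found at i = 2.

k = 2


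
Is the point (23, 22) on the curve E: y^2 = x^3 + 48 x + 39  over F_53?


Check whether y^2 = x^3 + 48 x + 39 (mod 53) for (x, y) = (23, 22).
LHS: y^2 = 22^2 mod 53 = 7
RHS: x^3 + 48 x + 39 = 23^3 + 48*23 + 39 mod 53 = 7
LHS = RHS

Yes, on the curve


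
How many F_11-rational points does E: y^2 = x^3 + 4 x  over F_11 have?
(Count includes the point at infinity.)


For each x in F_11, count y with y^2 = x^3 + 4 x + 0 mod 11:
  x = 0: RHS = 0, y in [0]  -> 1 point(s)
  x = 1: RHS = 5, y in [4, 7]  -> 2 point(s)
  x = 2: RHS = 5, y in [4, 7]  -> 2 point(s)
  x = 4: RHS = 3, y in [5, 6]  -> 2 point(s)
  x = 6: RHS = 9, y in [3, 8]  -> 2 point(s)
  x = 8: RHS = 5, y in [4, 7]  -> 2 point(s)
Affine points: 11. Add the point at infinity: total = 12.

#E(F_11) = 12
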